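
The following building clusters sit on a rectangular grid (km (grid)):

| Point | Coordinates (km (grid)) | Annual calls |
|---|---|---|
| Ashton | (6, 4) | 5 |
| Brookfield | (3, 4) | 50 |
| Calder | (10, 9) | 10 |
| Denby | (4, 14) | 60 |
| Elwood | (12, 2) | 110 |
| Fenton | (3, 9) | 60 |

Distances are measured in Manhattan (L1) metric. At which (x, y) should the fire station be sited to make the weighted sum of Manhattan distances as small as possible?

(4, 4)

Manhattan distance separates: Σwᵢ(|x−xᵢ|+|y−yᵢ|) = Σwᵢ|x−xᵢ| + Σwᵢ|y−yᵢ|, so x and y are optimised independently as 1-D weighted medians.
Total weight W = 295; half = 147.5.
x-coordinate, sorted with cumulative weight:
  x=3 (Brookfield, w=50) cum 50
  x=3 (Fenton, w=60) cum 110
  x=4 (Denby, w=60) cum 170  ← median
  x=6 (Ashton, w=5) cum 175
  x=10 (Calder, w=10) cum 185
  x=12 (Elwood, w=110) cum 295
⇒ x* = 4
y-coordinate, sorted with cumulative weight:
  y=2 (Elwood, w=110) cum 110
  y=4 (Ashton, w=5) cum 115
  y=4 (Brookfield, w=50) cum 165  ← median
  y=9 (Calder, w=10) cum 175
  y=9 (Fenton, w=60) cum 235
  y=14 (Denby, w=60) cum 295
⇒ y* = 4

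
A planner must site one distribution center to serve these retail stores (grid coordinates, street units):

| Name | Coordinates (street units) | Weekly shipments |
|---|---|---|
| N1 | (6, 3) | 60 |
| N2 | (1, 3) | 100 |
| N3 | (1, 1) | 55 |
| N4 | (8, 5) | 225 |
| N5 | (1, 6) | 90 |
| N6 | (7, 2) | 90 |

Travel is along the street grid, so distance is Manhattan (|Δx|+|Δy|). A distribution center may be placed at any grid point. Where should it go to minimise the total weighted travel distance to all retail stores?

(7, 5)

Manhattan distance separates: Σwᵢ(|x−xᵢ|+|y−yᵢ|) = Σwᵢ|x−xᵢ| + Σwᵢ|y−yᵢ|, so x and y are optimised independently as 1-D weighted medians.
Total weight W = 620; half = 310.
x-coordinate, sorted with cumulative weight:
  x=1 (N2, w=100) cum 100
  x=1 (N3, w=55) cum 155
  x=1 (N5, w=90) cum 245
  x=6 (N1, w=60) cum 305
  x=7 (N6, w=90) cum 395  ← median
  x=8 (N4, w=225) cum 620
⇒ x* = 7
y-coordinate, sorted with cumulative weight:
  y=1 (N3, w=55) cum 55
  y=2 (N6, w=90) cum 145
  y=3 (N1, w=60) cum 205
  y=3 (N2, w=100) cum 305
  y=5 (N4, w=225) cum 530  ← median
  y=6 (N5, w=90) cum 620
⇒ y* = 5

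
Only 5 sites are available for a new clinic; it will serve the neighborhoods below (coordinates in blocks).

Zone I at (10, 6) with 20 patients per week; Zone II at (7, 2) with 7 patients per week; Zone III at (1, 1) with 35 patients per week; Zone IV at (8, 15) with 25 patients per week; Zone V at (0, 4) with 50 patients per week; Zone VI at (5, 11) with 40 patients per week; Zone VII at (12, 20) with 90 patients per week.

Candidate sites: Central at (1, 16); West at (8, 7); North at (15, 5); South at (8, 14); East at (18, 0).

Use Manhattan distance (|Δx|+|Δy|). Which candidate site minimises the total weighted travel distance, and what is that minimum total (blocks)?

South, total 3056 blocks

Total weighted distance at each candidate:
  Central (1, 16): total = 3605
  West (8, 7): total = 3117
  North (15, 5): total = 4312
  South (8, 14): total = 3056
  East (18, 0): total = 6026
Minimum is at South with total 3056 blocks.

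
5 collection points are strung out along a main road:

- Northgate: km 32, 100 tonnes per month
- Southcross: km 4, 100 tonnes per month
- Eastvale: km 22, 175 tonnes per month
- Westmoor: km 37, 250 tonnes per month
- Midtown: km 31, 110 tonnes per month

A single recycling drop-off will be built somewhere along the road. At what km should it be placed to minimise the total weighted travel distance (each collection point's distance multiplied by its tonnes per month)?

x = 31

For a sum of weighted absolute distances on a line, the optimum is the weighted median (not the mean). Total weight W = 735; half-weight = 367.5.
Sort by position and accumulate weight:
  km 4 (Southcross, w=100) → cum 100
  km 22 (Eastvale, w=175) → cum 275
  km 31 (Midtown, w=110) → cum 385  ≥ 367.5 → median here
  km 32 (Northgate, w=100) → cum 485
  km 37 (Westmoor, w=250) → cum 735
Optimal location: km 31.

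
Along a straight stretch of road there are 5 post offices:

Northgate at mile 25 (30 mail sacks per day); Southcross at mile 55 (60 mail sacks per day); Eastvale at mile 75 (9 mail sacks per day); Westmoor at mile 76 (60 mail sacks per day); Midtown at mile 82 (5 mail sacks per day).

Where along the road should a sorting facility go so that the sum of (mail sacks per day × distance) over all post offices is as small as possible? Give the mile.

x = 55

For a sum of weighted absolute distances on a line, the optimum is the weighted median (not the mean). Total weight W = 164; half-weight = 82.
Sort by position and accumulate weight:
  mile 25 (Northgate, w=30) → cum 30
  mile 55 (Southcross, w=60) → cum 90  ≥ 82 → median here
  mile 75 (Eastvale, w=9) → cum 99
  mile 76 (Westmoor, w=60) → cum 159
  mile 82 (Midtown, w=5) → cum 164
Optimal location: mile 55.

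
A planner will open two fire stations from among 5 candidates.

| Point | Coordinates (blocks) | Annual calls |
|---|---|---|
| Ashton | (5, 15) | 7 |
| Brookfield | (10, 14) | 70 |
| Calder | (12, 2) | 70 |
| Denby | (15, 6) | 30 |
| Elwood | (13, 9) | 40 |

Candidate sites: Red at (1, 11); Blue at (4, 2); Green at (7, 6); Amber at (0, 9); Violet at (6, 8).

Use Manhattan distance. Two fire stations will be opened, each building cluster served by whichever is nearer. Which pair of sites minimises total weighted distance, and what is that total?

Evaluate every pair (each demand assigned to the nearer of the two):
  {Green, Violet}: total = 1946
  {Blue, Violet}: total = 1966
  {Blue, Green}: total = 2007
  {Red, Green}: total = 2056
  {Green, Amber}: total = 2077
  {Red, Violet}: total = 2246
  {Amber, Violet}: total = 2246
  {Red, Blue}: total = 2466
  {Blue, Amber}: total = 2657
  {Red, Amber}: total = 3286
Best pair: {Green, Violet} with total 1946.

{Green, Violet}, total 1946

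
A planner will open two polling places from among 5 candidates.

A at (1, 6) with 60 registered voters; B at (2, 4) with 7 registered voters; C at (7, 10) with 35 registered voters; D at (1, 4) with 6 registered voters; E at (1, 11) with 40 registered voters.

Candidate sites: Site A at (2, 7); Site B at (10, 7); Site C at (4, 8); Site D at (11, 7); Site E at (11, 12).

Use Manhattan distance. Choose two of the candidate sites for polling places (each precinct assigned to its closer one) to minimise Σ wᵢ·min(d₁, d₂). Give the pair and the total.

{Site A, Site C}, total 540

Evaluate every pair (each demand assigned to the nearer of the two):
  {Site A, Site C}: total = 540
  {Site A, Site B}: total = 575
  {Site A, Site E}: total = 575
  {Site A, Site D}: total = 610
  {Site B, Site C}: total = 799
  {Site C, Site D}: total = 799
  {Site C, Site E}: total = 799
  {Site B, Site E}: total = 1399
  {Site D, Site E}: total = 1472
  {Site B, Site D}: total = 1479
Best pair: {Site A, Site C} with total 540.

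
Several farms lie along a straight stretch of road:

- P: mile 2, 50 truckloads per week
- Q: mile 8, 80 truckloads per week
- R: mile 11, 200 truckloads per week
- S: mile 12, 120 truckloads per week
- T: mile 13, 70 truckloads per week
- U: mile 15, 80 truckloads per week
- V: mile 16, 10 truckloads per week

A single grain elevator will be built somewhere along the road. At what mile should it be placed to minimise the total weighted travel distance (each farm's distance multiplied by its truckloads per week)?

x = 11

For a sum of weighted absolute distances on a line, the optimum is the weighted median (not the mean). Total weight W = 610; half-weight = 305.
Sort by position and accumulate weight:
  mile 2 (P, w=50) → cum 50
  mile 8 (Q, w=80) → cum 130
  mile 11 (R, w=200) → cum 330  ≥ 305 → median here
  mile 12 (S, w=120) → cum 450
  mile 13 (T, w=70) → cum 520
  mile 15 (U, w=80) → cum 600
  mile 16 (V, w=10) → cum 610
Optimal location: mile 11.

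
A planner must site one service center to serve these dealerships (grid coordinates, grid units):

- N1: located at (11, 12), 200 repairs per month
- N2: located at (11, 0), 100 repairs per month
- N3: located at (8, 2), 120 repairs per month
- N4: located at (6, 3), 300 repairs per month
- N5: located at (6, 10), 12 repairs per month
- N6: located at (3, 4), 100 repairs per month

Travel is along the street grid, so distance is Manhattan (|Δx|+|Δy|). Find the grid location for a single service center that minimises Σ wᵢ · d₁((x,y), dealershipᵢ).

(8, 3)

Manhattan distance separates: Σwᵢ(|x−xᵢ|+|y−yᵢ|) = Σwᵢ|x−xᵢ| + Σwᵢ|y−yᵢ|, so x and y are optimised independently as 1-D weighted medians.
Total weight W = 832; half = 416.
x-coordinate, sorted with cumulative weight:
  x=3 (N6, w=100) cum 100
  x=6 (N4, w=300) cum 400
  x=6 (N5, w=12) cum 412
  x=8 (N3, w=120) cum 532  ← median
  x=11 (N1, w=200) cum 732
  x=11 (N2, w=100) cum 832
⇒ x* = 8
y-coordinate, sorted with cumulative weight:
  y=0 (N2, w=100) cum 100
  y=2 (N3, w=120) cum 220
  y=3 (N4, w=300) cum 520  ← median
  y=4 (N6, w=100) cum 620
  y=10 (N5, w=12) cum 632
  y=12 (N1, w=200) cum 832
⇒ y* = 3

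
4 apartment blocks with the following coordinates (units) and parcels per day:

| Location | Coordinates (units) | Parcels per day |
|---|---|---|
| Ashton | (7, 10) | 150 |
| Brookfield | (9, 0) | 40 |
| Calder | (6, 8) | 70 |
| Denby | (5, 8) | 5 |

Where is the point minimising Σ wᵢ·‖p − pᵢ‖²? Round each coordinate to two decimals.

(7.00, 7.92)

The minimiser of Σwᵢ‖p−pᵢ‖² is the weighted centroid p* = (Σwᵢpᵢ)/(Σwᵢ).
Σwᵢ = 265.
Σwᵢxᵢ = 150·7 + 40·9 + 70·6 + 5·5 = 1855.
Σwᵢyᵢ = 150·10 + 40·0 + 70·8 + 5·8 = 2100.
x* = 1855/265 = 7.00, y* = 2100/265 = 7.92.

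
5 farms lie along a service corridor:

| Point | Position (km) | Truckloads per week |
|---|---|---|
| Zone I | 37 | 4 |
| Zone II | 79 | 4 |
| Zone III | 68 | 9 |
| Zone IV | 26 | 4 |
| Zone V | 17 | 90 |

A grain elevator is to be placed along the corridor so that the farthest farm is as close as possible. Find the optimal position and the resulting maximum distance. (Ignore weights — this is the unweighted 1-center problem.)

The 1-center on a line is the midpoint of the two extreme points: leftmost at 17, rightmost at 79.
Optimal location = (17 + 79)/2 = 48; maximum distance = (79 − 17)/2 = 31.

location 48, max distance 31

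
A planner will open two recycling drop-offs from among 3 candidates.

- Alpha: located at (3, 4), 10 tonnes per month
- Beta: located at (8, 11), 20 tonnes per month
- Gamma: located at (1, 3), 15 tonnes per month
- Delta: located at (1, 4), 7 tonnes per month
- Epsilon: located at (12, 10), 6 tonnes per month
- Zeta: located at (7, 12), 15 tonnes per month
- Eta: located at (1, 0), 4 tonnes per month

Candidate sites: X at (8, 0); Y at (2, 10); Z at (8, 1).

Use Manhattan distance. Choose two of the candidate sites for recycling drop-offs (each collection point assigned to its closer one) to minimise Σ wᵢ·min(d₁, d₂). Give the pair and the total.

{X, Y}, total 572

Evaluate every pair (each demand assigned to the nearer of the two):
  {X, Y}: total = 572
  {Y, Z}: total = 576
  {X, Z}: total = 771
Best pair: {X, Y} with total 572.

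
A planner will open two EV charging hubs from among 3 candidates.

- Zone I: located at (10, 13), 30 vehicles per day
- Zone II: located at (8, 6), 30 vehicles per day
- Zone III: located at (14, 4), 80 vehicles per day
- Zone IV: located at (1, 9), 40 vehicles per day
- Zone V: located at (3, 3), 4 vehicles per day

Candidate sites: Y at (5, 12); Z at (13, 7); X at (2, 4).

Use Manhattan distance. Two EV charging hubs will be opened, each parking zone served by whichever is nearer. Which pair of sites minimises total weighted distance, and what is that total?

{Y, Z}, total 1004

Evaluate every pair (each demand assigned to the nearer of the two):
  {Y, Z}: total = 1004
  {Z, X}: total = 1018
  {Y, X}: total = 1628
Best pair: {Y, Z} with total 1004.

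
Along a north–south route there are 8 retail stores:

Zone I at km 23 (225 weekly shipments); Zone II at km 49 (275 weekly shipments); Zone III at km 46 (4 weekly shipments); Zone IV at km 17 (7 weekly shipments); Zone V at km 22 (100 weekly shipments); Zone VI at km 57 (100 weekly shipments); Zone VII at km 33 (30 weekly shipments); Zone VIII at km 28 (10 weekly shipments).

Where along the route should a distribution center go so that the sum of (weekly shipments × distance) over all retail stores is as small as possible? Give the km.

For a sum of weighted absolute distances on a line, the optimum is the weighted median (not the mean). Total weight W = 751; half-weight = 375.5.
Sort by position and accumulate weight:
  km 17 (Zone IV, w=7) → cum 7
  km 22 (Zone V, w=100) → cum 107
  km 23 (Zone I, w=225) → cum 332
  km 28 (Zone VIII, w=10) → cum 342
  km 33 (Zone VII, w=30) → cum 372
  km 46 (Zone III, w=4) → cum 376  ≥ 375.5 → median here
  km 49 (Zone II, w=275) → cum 651
  km 57 (Zone VI, w=100) → cum 751
Optimal location: km 46.

x = 46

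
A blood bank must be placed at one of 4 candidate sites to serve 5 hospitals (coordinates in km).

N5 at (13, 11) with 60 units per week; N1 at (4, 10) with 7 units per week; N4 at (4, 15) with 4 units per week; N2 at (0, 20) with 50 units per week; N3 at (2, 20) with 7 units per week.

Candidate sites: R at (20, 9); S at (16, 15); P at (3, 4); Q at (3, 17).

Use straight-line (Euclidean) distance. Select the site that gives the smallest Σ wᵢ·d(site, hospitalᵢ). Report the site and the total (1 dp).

Total weighted distance at each candidate:
  R (20, 9): total = 1906.3
  S (16, 15): total = 1381.2
  P (3, 4): total = 1745.3
  Q (3, 17): total = 992.4
Minimum is at Q with total 992.4 km.

Q, total 992.4 km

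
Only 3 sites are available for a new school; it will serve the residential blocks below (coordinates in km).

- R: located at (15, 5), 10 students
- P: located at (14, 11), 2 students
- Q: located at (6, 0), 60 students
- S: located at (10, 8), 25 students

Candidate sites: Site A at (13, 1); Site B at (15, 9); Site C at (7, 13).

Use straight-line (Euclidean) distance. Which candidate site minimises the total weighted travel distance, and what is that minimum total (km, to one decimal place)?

Site A, total 679.5 km

Total weighted distance at each candidate:
  Site A (13, 1): total = 679.5
  Site B (15, 9): total = 935.6
  Site C (7, 13): total = 1055.8
Minimum is at Site A with total 679.5 km.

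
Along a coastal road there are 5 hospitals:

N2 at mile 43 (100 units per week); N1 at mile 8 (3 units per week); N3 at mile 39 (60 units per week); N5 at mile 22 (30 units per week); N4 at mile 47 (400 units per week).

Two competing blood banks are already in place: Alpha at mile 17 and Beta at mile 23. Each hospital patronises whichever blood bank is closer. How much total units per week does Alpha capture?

3

The indifferent point is the midpoint (17+23)/2 = 20; hospitals left of it (closer to Alpha at 17) go to Alpha, those right go to Beta.
  N1 at 8 (w=3) → Alpha
  N5 at 22 (w=30) → Beta
  N3 at 39 (w=60) → Beta
  N2 at 43 (w=100) → Beta
  N4 at 47 (w=400) → Beta
Alpha captures 3; Beta captures 590.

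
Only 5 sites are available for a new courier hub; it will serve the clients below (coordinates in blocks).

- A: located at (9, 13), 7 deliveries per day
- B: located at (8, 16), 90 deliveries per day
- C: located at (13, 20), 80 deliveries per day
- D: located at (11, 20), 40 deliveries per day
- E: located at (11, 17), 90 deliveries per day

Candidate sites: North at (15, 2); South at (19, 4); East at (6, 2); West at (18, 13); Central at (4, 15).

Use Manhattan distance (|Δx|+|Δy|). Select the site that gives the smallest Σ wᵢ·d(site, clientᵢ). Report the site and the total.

Central, total 2909 blocks

Total weighted distance at each candidate:
  North (15, 2): total = 6199
  South (19, 4): total = 6813
  East (6, 2): total = 6258
  West (18, 13): total = 3743
  Central (4, 15): total = 2909
Minimum is at Central with total 2909 blocks.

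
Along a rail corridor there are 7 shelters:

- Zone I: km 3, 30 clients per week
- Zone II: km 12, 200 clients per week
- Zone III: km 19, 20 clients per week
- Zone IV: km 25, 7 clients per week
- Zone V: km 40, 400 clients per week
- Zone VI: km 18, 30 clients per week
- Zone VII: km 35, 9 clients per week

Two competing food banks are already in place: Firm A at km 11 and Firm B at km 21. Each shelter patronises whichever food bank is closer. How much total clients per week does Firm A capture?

230

The indifferent point is the midpoint (11+21)/2 = 16; shelters left of it (closer to Firm A at 11) go to Firm A, those right go to Firm B.
  Zone I at 3 (w=30) → Firm A
  Zone II at 12 (w=200) → Firm A
  Zone VI at 18 (w=30) → Firm B
  Zone III at 19 (w=20) → Firm B
  Zone IV at 25 (w=7) → Firm B
  Zone VII at 35 (w=9) → Firm B
  Zone V at 40 (w=400) → Firm B
Firm A captures 230; Firm B captures 466.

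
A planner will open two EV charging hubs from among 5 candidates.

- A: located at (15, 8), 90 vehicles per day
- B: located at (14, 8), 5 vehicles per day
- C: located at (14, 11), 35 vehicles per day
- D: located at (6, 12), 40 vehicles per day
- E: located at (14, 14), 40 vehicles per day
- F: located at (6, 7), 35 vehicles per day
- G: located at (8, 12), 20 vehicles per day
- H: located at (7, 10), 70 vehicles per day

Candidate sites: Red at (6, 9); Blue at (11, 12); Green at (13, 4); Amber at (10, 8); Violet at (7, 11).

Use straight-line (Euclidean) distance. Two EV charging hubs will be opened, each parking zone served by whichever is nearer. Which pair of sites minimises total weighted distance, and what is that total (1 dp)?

Evaluate every pair (each demand assigned to the nearer of the two):
  {Blue, Violet}: total = 1088.2
  {Red, Blue}: total = 1138.0
  {Amber, Violet}: total = 1232.6
  {Green, Violet}: total = 1271.9
  {Red, Amber}: total = 1294.6
  {Blue, Amber}: total = 1381.6
  {Red, Green}: total = 1409.1
  {Blue, Green}: total = 1498.5
  {Red, Violet}: total = 1581.5
  {Green, Amber}: total = 1598.4
Best pair: {Blue, Violet} with total 1088.2.

{Blue, Violet}, total 1088.2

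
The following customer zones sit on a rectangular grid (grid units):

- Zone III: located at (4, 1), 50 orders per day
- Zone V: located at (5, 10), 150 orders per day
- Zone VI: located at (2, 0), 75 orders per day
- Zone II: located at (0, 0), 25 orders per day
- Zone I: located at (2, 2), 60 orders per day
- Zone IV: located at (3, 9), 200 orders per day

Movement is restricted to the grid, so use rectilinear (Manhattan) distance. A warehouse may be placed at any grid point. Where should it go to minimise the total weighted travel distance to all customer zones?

Manhattan distance separates: Σwᵢ(|x−xᵢ|+|y−yᵢ|) = Σwᵢ|x−xᵢ| + Σwᵢ|y−yᵢ|, so x and y are optimised independently as 1-D weighted medians.
Total weight W = 560; half = 280.
x-coordinate, sorted with cumulative weight:
  x=0 (Zone II, w=25) cum 25
  x=2 (Zone VI, w=75) cum 100
  x=2 (Zone I, w=60) cum 160
  x=3 (Zone IV, w=200) cum 360  ← median
  x=4 (Zone III, w=50) cum 410
  x=5 (Zone V, w=150) cum 560
⇒ x* = 3
y-coordinate, sorted with cumulative weight:
  y=0 (Zone VI, w=75) cum 75
  y=0 (Zone II, w=25) cum 100
  y=1 (Zone III, w=50) cum 150
  y=2 (Zone I, w=60) cum 210
  y=9 (Zone IV, w=200) cum 410  ← median
  y=10 (Zone V, w=150) cum 560
⇒ y* = 9

(3, 9)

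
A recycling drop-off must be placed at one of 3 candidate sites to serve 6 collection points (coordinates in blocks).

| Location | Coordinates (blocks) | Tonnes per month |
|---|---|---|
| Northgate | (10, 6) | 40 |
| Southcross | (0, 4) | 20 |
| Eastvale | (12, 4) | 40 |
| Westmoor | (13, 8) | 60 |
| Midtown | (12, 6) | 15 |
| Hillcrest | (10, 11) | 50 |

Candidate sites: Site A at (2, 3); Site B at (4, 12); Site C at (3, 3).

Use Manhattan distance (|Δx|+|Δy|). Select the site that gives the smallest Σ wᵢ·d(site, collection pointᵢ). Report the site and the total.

Total weighted distance at each candidate:
  Site A (2, 3): total = 2895
  Site B (4, 12): total = 2700
  Site C (3, 3): total = 2710
Minimum is at Site B with total 2700 blocks.

Site B, total 2700 blocks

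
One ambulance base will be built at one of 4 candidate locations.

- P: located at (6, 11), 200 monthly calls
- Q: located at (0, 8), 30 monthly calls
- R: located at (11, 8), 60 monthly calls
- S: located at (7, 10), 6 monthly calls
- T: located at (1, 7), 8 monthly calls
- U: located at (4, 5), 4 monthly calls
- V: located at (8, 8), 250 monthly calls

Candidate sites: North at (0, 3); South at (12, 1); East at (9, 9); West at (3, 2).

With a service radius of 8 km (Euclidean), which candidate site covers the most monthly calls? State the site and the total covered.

Coverage radius r = 8 km; a point is covered iff (Δx)²+(Δy)² ≤ 8² = 64.
  North (0, 3): covers {Q, T, U} → 42
  South (12, 1): covers {R} → 60
  East (9, 9): covers {P, R, S, U, V} → 520
  West (3, 2): covers {Q, T, U, V} → 292
Maximum coverage at East: 520 monthly calls.

East, covering 520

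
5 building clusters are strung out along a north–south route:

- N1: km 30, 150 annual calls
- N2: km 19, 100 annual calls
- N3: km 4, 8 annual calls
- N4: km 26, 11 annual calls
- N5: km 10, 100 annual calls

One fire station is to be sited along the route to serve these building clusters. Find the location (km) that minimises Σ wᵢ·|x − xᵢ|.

For a sum of weighted absolute distances on a line, the optimum is the weighted median (not the mean). Total weight W = 369; half-weight = 184.5.
Sort by position and accumulate weight:
  km 4 (N3, w=8) → cum 8
  km 10 (N5, w=100) → cum 108
  km 19 (N2, w=100) → cum 208  ≥ 184.5 → median here
  km 26 (N4, w=11) → cum 219
  km 30 (N1, w=150) → cum 369
Optimal location: km 19.

x = 19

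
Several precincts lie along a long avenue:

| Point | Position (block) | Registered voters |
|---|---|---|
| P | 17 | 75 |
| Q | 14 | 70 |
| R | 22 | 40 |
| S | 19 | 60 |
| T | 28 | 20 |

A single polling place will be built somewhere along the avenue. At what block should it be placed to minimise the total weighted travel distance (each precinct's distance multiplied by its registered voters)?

For a sum of weighted absolute distances on a line, the optimum is the weighted median (not the mean). Total weight W = 265; half-weight = 132.5.
Sort by position and accumulate weight:
  block 14 (Q, w=70) → cum 70
  block 17 (P, w=75) → cum 145  ≥ 132.5 → median here
  block 19 (S, w=60) → cum 205
  block 22 (R, w=40) → cum 245
  block 28 (T, w=20) → cum 265
Optimal location: block 17.

x = 17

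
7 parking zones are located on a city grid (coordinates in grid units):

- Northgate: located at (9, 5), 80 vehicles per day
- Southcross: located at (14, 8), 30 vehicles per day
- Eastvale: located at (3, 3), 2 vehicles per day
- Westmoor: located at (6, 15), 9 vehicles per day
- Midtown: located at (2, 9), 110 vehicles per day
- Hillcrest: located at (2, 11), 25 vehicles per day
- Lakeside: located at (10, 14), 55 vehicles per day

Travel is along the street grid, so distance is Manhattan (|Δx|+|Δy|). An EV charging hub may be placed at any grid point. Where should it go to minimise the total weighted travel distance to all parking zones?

Manhattan distance separates: Σwᵢ(|x−xᵢ|+|y−yᵢ|) = Σwᵢ|x−xᵢ| + Σwᵢ|y−yᵢ|, so x and y are optimised independently as 1-D weighted medians.
Total weight W = 311; half = 155.5.
x-coordinate, sorted with cumulative weight:
  x=2 (Midtown, w=110) cum 110
  x=2 (Hillcrest, w=25) cum 135
  x=3 (Eastvale, w=2) cum 137
  x=6 (Westmoor, w=9) cum 146
  x=9 (Northgate, w=80) cum 226  ← median
  x=10 (Lakeside, w=55) cum 281
  x=14 (Southcross, w=30) cum 311
⇒ x* = 9
y-coordinate, sorted with cumulative weight:
  y=3 (Eastvale, w=2) cum 2
  y=5 (Northgate, w=80) cum 82
  y=8 (Southcross, w=30) cum 112
  y=9 (Midtown, w=110) cum 222  ← median
  y=11 (Hillcrest, w=25) cum 247
  y=14 (Lakeside, w=55) cum 302
  y=15 (Westmoor, w=9) cum 311
⇒ y* = 9

(9, 9)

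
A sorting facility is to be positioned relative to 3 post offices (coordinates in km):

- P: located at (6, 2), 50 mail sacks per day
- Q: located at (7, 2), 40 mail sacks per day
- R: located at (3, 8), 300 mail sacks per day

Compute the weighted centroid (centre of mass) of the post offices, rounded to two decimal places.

The minimiser of Σwᵢ‖p−pᵢ‖² is the weighted centroid p* = (Σwᵢpᵢ)/(Σwᵢ).
Σwᵢ = 390.
Σwᵢxᵢ = 50·6 + 40·7 + 300·3 = 1480.
Σwᵢyᵢ = 50·2 + 40·2 + 300·8 = 2580.
x* = 1480/390 = 3.79, y* = 2580/390 = 6.62.

(3.79, 6.62)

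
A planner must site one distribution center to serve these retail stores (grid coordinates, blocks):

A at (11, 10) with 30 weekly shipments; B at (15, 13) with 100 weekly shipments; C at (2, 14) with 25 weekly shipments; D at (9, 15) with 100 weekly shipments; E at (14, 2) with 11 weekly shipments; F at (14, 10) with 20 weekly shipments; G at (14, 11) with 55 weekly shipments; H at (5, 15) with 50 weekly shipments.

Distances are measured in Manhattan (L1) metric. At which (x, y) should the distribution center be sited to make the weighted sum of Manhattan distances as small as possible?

(11, 13)

Manhattan distance separates: Σwᵢ(|x−xᵢ|+|y−yᵢ|) = Σwᵢ|x−xᵢ| + Σwᵢ|y−yᵢ|, so x and y are optimised independently as 1-D weighted medians.
Total weight W = 391; half = 195.5.
x-coordinate, sorted with cumulative weight:
  x=2 (C, w=25) cum 25
  x=5 (H, w=50) cum 75
  x=9 (D, w=100) cum 175
  x=11 (A, w=30) cum 205  ← median
  x=14 (E, w=11) cum 216
  x=14 (F, w=20) cum 236
  x=14 (G, w=55) cum 291
  x=15 (B, w=100) cum 391
⇒ x* = 11
y-coordinate, sorted with cumulative weight:
  y=2 (E, w=11) cum 11
  y=10 (A, w=30) cum 41
  y=10 (F, w=20) cum 61
  y=11 (G, w=55) cum 116
  y=13 (B, w=100) cum 216  ← median
  y=14 (C, w=25) cum 241
  y=15 (D, w=100) cum 341
  y=15 (H, w=50) cum 391
⇒ y* = 13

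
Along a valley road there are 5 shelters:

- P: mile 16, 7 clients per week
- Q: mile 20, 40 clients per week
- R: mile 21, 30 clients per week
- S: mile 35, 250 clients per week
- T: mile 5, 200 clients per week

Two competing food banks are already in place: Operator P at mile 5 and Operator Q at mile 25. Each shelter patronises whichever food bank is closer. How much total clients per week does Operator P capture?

The indifferent point is the midpoint (5+25)/2 = 15; shelters left of it (closer to Operator P at 5) go to Operator P, those right go to Operator Q.
  T at 5 (w=200) → Operator P
  P at 16 (w=7) → Operator Q
  Q at 20 (w=40) → Operator Q
  R at 21 (w=30) → Operator Q
  S at 35 (w=250) → Operator Q
Operator P captures 200; Operator Q captures 327.

200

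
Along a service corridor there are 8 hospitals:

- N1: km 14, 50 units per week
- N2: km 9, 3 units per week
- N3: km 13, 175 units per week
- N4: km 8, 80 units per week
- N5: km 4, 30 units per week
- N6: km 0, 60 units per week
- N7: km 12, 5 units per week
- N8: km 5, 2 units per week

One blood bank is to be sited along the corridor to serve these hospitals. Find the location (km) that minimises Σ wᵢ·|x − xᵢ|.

x = 13

For a sum of weighted absolute distances on a line, the optimum is the weighted median (not the mean). Total weight W = 405; half-weight = 202.5.
Sort by position and accumulate weight:
  km 0 (N6, w=60) → cum 60
  km 4 (N5, w=30) → cum 90
  km 5 (N8, w=2) → cum 92
  km 8 (N4, w=80) → cum 172
  km 9 (N2, w=3) → cum 175
  km 12 (N7, w=5) → cum 180
  km 13 (N3, w=175) → cum 355  ≥ 202.5 → median here
  km 14 (N1, w=50) → cum 405
Optimal location: km 13.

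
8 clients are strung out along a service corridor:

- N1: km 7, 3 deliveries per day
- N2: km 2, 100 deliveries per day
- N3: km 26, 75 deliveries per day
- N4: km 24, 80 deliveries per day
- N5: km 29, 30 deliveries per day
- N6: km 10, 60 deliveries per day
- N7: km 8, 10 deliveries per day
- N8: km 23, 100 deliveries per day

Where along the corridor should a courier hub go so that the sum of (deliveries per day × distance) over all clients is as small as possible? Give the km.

x = 23

For a sum of weighted absolute distances on a line, the optimum is the weighted median (not the mean). Total weight W = 458; half-weight = 229.
Sort by position and accumulate weight:
  km 2 (N2, w=100) → cum 100
  km 7 (N1, w=3) → cum 103
  km 8 (N7, w=10) → cum 113
  km 10 (N6, w=60) → cum 173
  km 23 (N8, w=100) → cum 273  ≥ 229 → median here
  km 24 (N4, w=80) → cum 353
  km 26 (N3, w=75) → cum 428
  km 29 (N5, w=30) → cum 458
Optimal location: km 23.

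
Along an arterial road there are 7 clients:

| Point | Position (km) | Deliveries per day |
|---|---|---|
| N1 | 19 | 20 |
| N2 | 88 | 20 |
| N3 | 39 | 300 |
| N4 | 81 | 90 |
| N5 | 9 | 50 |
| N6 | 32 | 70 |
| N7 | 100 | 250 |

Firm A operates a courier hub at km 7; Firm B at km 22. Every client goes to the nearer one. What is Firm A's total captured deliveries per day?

50

The indifferent point is the midpoint (7+22)/2 = 14.5; clients left of it (closer to Firm A at 7) go to Firm A, those right go to Firm B.
  N5 at 9 (w=50) → Firm A
  N1 at 19 (w=20) → Firm B
  N6 at 32 (w=70) → Firm B
  N3 at 39 (w=300) → Firm B
  N4 at 81 (w=90) → Firm B
  N2 at 88 (w=20) → Firm B
  N7 at 100 (w=250) → Firm B
Firm A captures 50; Firm B captures 750.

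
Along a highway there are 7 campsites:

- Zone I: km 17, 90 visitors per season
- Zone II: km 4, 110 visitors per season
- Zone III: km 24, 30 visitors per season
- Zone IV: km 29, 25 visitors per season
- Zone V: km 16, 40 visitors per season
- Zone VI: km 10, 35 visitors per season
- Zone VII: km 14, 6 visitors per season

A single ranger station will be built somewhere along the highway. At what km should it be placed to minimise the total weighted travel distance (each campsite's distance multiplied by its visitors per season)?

For a sum of weighted absolute distances on a line, the optimum is the weighted median (not the mean). Total weight W = 336; half-weight = 168.
Sort by position and accumulate weight:
  km 4 (Zone II, w=110) → cum 110
  km 10 (Zone VI, w=35) → cum 145
  km 14 (Zone VII, w=6) → cum 151
  km 16 (Zone V, w=40) → cum 191  ≥ 168 → median here
  km 17 (Zone I, w=90) → cum 281
  km 24 (Zone III, w=30) → cum 311
  km 29 (Zone IV, w=25) → cum 336
Optimal location: km 16.

x = 16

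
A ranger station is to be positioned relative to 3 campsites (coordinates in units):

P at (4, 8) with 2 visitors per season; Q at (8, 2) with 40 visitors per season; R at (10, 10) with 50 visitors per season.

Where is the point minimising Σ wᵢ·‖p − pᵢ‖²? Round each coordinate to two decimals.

The minimiser of Σwᵢ‖p−pᵢ‖² is the weighted centroid p* = (Σwᵢpᵢ)/(Σwᵢ).
Σwᵢ = 92.
Σwᵢxᵢ = 2·4 + 40·8 + 50·10 = 828.
Σwᵢyᵢ = 2·8 + 40·2 + 50·10 = 596.
x* = 828/92 = 9.00, y* = 596/92 = 6.48.

(9.00, 6.48)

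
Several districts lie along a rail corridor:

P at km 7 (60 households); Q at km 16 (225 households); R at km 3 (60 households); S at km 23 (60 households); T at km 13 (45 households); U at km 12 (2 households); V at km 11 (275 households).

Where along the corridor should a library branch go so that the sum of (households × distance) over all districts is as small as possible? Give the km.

For a sum of weighted absolute distances on a line, the optimum is the weighted median (not the mean). Total weight W = 727; half-weight = 363.5.
Sort by position and accumulate weight:
  km 3 (R, w=60) → cum 60
  km 7 (P, w=60) → cum 120
  km 11 (V, w=275) → cum 395  ≥ 363.5 → median here
  km 12 (U, w=2) → cum 397
  km 13 (T, w=45) → cum 442
  km 16 (Q, w=225) → cum 667
  km 23 (S, w=60) → cum 727
Optimal location: km 11.

x = 11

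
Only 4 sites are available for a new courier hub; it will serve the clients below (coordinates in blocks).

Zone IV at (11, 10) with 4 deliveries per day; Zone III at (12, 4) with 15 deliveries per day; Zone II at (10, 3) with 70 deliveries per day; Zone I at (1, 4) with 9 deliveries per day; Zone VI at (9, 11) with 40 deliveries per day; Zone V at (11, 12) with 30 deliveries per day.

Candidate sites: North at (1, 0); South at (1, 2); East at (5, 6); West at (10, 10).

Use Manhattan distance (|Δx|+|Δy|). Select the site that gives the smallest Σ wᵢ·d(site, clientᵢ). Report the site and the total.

West, total 919 blocks

Total weighted distance at each candidate:
  North (1, 0): total = 2601
  South (1, 2): total = 2265
  East (5, 6): total = 1509
  West (10, 10): total = 919
Minimum is at West with total 919 blocks.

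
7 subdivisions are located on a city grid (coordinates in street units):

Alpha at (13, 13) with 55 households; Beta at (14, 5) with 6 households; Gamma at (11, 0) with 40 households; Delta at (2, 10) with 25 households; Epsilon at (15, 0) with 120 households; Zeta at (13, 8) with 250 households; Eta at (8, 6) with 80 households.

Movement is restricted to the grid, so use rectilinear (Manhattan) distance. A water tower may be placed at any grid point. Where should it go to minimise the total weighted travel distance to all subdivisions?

(13, 8)

Manhattan distance separates: Σwᵢ(|x−xᵢ|+|y−yᵢ|) = Σwᵢ|x−xᵢ| + Σwᵢ|y−yᵢ|, so x and y are optimised independently as 1-D weighted medians.
Total weight W = 576; half = 288.
x-coordinate, sorted with cumulative weight:
  x=2 (Delta, w=25) cum 25
  x=8 (Eta, w=80) cum 105
  x=11 (Gamma, w=40) cum 145
  x=13 (Alpha, w=55) cum 200
  x=13 (Zeta, w=250) cum 450  ← median
  x=14 (Beta, w=6) cum 456
  x=15 (Epsilon, w=120) cum 576
⇒ x* = 13
y-coordinate, sorted with cumulative weight:
  y=0 (Gamma, w=40) cum 40
  y=0 (Epsilon, w=120) cum 160
  y=5 (Beta, w=6) cum 166
  y=6 (Eta, w=80) cum 246
  y=8 (Zeta, w=250) cum 496  ← median
  y=10 (Delta, w=25) cum 521
  y=13 (Alpha, w=55) cum 576
⇒ y* = 8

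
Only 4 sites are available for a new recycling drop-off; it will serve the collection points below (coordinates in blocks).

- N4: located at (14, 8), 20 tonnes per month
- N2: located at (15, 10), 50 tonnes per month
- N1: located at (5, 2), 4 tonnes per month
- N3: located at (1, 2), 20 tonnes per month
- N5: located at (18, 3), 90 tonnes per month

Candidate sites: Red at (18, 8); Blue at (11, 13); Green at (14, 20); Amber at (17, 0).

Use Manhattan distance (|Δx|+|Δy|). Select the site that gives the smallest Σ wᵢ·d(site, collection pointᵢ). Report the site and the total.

Red, total 1316 blocks

Total weighted distance at each candidate:
  Red (18, 8): total = 1316
  Blue (11, 13): total = 2528
  Green (14, 20): total = 3408
  Amber (17, 0): total = 1596
Minimum is at Red with total 1316 blocks.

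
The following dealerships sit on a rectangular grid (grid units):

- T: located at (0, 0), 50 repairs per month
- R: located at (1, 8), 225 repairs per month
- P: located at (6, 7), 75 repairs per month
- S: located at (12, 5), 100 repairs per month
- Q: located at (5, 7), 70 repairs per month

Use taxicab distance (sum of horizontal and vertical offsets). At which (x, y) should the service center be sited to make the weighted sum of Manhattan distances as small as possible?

(1, 7)

Manhattan distance separates: Σwᵢ(|x−xᵢ|+|y−yᵢ|) = Σwᵢ|x−xᵢ| + Σwᵢ|y−yᵢ|, so x and y are optimised independently as 1-D weighted medians.
Total weight W = 520; half = 260.
x-coordinate, sorted with cumulative weight:
  x=0 (T, w=50) cum 50
  x=1 (R, w=225) cum 275  ← median
  x=5 (Q, w=70) cum 345
  x=6 (P, w=75) cum 420
  x=12 (S, w=100) cum 520
⇒ x* = 1
y-coordinate, sorted with cumulative weight:
  y=0 (T, w=50) cum 50
  y=5 (S, w=100) cum 150
  y=7 (P, w=75) cum 225
  y=7 (Q, w=70) cum 295  ← median
  y=8 (R, w=225) cum 520
⇒ y* = 7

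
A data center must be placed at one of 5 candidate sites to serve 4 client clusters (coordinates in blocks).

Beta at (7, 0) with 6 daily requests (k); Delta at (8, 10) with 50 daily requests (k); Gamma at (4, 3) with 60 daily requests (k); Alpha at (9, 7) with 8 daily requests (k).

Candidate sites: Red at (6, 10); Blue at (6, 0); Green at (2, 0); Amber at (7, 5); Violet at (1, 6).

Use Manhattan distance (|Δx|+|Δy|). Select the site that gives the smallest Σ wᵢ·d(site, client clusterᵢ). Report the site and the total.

Total weighted distance at each candidate:
  Red (6, 10): total = 754
  Blue (6, 0): total = 986
  Green (2, 0): total = 1242
  Amber (7, 5): total = 662
  Violet (1, 6): total = 1054
Minimum is at Amber with total 662 blocks.

Amber, total 662 blocks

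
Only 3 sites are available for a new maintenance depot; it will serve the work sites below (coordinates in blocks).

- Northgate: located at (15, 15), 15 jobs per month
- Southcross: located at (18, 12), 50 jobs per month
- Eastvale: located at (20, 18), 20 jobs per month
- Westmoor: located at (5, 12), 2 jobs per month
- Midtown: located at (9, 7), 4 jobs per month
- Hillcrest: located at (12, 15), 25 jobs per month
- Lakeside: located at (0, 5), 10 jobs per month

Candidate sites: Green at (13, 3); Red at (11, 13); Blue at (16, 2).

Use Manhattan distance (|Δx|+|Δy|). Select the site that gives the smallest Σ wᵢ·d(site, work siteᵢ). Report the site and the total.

Red, total 1081 blocks

Total weighted distance at each candidate:
  Green (13, 3): total = 1891
  Red (11, 13): total = 1081
  Blue (16, 2): total = 1915
Minimum is at Red with total 1081 blocks.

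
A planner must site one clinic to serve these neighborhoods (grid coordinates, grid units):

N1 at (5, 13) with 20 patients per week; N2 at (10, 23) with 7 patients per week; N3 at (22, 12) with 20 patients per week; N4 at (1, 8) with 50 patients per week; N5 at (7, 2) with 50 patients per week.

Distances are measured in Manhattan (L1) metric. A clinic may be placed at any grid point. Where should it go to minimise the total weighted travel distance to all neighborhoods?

Manhattan distance separates: Σwᵢ(|x−xᵢ|+|y−yᵢ|) = Σwᵢ|x−xᵢ| + Σwᵢ|y−yᵢ|, so x and y are optimised independently as 1-D weighted medians.
Total weight W = 147; half = 73.5.
x-coordinate, sorted with cumulative weight:
  x=1 (N4, w=50) cum 50
  x=5 (N1, w=20) cum 70
  x=7 (N5, w=50) cum 120  ← median
  x=10 (N2, w=7) cum 127
  x=22 (N3, w=20) cum 147
⇒ x* = 7
y-coordinate, sorted with cumulative weight:
  y=2 (N5, w=50) cum 50
  y=8 (N4, w=50) cum 100  ← median
  y=12 (N3, w=20) cum 120
  y=13 (N1, w=20) cum 140
  y=23 (N2, w=7) cum 147
⇒ y* = 8

(7, 8)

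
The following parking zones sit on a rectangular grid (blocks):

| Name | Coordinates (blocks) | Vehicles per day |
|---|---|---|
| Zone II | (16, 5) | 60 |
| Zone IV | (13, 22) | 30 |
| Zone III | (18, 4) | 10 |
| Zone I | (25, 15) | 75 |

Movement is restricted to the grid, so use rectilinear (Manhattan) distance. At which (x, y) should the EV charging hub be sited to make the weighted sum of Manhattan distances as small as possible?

Manhattan distance separates: Σwᵢ(|x−xᵢ|+|y−yᵢ|) = Σwᵢ|x−xᵢ| + Σwᵢ|y−yᵢ|, so x and y are optimised independently as 1-D weighted medians.
Total weight W = 175; half = 87.5.
x-coordinate, sorted with cumulative weight:
  x=13 (Zone IV, w=30) cum 30
  x=16 (Zone II, w=60) cum 90  ← median
  x=18 (Zone III, w=10) cum 100
  x=25 (Zone I, w=75) cum 175
⇒ x* = 16
y-coordinate, sorted with cumulative weight:
  y=4 (Zone III, w=10) cum 10
  y=5 (Zone II, w=60) cum 70
  y=15 (Zone I, w=75) cum 145  ← median
  y=22 (Zone IV, w=30) cum 175
⇒ y* = 15

(16, 15)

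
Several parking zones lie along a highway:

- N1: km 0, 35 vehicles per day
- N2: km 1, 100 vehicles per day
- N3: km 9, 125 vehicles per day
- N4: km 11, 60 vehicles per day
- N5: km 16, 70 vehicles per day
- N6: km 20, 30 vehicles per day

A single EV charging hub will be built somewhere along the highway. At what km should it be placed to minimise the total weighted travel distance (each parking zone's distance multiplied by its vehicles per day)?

x = 9

For a sum of weighted absolute distances on a line, the optimum is the weighted median (not the mean). Total weight W = 420; half-weight = 210.
Sort by position and accumulate weight:
  km 0 (N1, w=35) → cum 35
  km 1 (N2, w=100) → cum 135
  km 9 (N3, w=125) → cum 260  ≥ 210 → median here
  km 11 (N4, w=60) → cum 320
  km 16 (N5, w=70) → cum 390
  km 20 (N6, w=30) → cum 420
Optimal location: km 9.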